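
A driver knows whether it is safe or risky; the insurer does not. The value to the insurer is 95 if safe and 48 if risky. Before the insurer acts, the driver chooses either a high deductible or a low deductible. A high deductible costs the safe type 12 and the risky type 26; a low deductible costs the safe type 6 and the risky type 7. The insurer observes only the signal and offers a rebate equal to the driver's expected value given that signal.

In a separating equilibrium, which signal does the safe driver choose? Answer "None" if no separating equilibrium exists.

Try safe → high deductible, risky → low deductible:
  If types separate, high deductible earns payment 95 and low deductible earns 48.
  Safe: high deductible gives 95 − 12 = 83; low deductible gives 48 − 6 = 42. No deviation. ✓
  Risky: low deductible gives 48 − 7 = 41; high deductible gives 95 − 26 = 69. Would deviate. ✗
Try safe → low deductible, risky → high deductible:
  If types separate, low deductible earns payment 95 and high deductible earns 48.
  Safe: low deductible gives 95 − 6 = 89; high deductible gives 48 − 12 = 36. No deviation. ✓
  Risky: high deductible gives 48 − 26 = 22; low deductible gives 95 − 7 = 88. Would deviate. ✗
Neither assignment is incentive-compatible.

None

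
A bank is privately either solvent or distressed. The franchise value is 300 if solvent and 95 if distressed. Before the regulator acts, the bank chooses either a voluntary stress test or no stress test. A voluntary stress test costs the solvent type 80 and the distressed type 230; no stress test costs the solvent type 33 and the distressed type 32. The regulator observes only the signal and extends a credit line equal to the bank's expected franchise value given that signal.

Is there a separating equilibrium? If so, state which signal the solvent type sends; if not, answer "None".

Try solvent → stress test, distressed → no stress test:
  If types separate, stress test earns payment 300 and no stress test earns 95.
  Solvent: stress test gives 300 − 80 = 220; no stress test gives 95 − 33 = 62. No deviation. ✓
  Distressed: no stress test gives 95 − 32 = 63; stress test gives 300 − 230 = 70. Would deviate. ✗
Try solvent → no stress test, distressed → stress test:
  If types separate, no stress test earns payment 300 and stress test earns 95.
  Solvent: no stress test gives 300 − 33 = 267; stress test gives 95 − 80 = 15. No deviation. ✓
  Distressed: stress test gives 95 − 230 = -135; no stress test gives 300 − 32 = 268. Would deviate. ✗
Neither assignment is incentive-compatible.

None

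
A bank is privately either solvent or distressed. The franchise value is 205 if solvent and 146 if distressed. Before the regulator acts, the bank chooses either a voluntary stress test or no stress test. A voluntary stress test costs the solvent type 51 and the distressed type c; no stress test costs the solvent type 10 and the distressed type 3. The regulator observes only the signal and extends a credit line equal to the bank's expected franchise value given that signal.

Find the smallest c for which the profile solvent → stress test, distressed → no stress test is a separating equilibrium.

Under separation: stress test → solvent (pays 205); no stress test → distressed (pays 146).
Solvent: 205 − 51 = 154 ≥ 146 − 10 = 136. Holds regardless of c. ✓
Distressed: 146 − 3 ≥ 205 − c, so c ≥ 205 − 143 = 62.

62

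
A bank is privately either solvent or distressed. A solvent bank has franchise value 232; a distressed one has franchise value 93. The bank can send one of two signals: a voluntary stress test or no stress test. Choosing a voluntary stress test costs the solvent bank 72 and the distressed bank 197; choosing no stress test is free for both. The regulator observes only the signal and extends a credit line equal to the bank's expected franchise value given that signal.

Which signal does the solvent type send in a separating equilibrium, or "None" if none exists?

Try solvent → stress test, distressed → no stress test:
  Under separation the regulator infers type exactly: stress test → solvent (pays 232), no stress test → distressed (pays 93).
  Solvent: stress test gives 232 − 72 = 160; no stress test gives 93 − 0 = 93. No deviation. ✓
  Distressed: no stress test gives 93 − 0 = 93; stress test gives 232 − 197 = 35. No deviation. ✓
Both hold — the solvent type sends stress test.

stress test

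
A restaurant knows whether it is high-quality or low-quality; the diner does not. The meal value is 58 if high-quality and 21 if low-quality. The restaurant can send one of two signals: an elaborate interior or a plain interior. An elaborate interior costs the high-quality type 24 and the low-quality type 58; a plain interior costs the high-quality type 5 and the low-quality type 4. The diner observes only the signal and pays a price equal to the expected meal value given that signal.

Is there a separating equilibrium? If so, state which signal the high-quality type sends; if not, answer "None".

elaborate interior

Try high-quality → elaborate interior, low-quality → plain interior:
  Under separation the diner infers type exactly: elaborate interior → high-quality (pays 58), plain interior → low-quality (pays 21).
  High-quality: elaborate interior gives 58 − 24 = 34; plain interior gives 21 − 5 = 16. No deviation. ✓
  Low-quality: plain interior gives 21 − 4 = 17; elaborate interior gives 58 − 58 = 0. No deviation. ✓
Both hold — the high-quality type sends elaborate interior.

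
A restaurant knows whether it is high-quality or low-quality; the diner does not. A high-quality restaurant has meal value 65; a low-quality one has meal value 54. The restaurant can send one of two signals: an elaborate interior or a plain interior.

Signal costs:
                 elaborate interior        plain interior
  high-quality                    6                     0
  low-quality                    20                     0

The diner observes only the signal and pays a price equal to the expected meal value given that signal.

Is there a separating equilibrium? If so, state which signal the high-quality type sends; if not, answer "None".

elaborate interior

Try high-quality → elaborate interior, low-quality → plain interior:
  If types separate, elaborate interior earns payment 65 and plain interior earns 54.
  High-quality: elaborate interior gives 65 − 6 = 59; plain interior gives 54 − 0 = 54. No deviation. ✓
  Low-quality: plain interior gives 54 − 0 = 54; elaborate interior gives 65 − 20 = 45. No deviation. ✓
Both hold — the high-quality type sends elaborate interior.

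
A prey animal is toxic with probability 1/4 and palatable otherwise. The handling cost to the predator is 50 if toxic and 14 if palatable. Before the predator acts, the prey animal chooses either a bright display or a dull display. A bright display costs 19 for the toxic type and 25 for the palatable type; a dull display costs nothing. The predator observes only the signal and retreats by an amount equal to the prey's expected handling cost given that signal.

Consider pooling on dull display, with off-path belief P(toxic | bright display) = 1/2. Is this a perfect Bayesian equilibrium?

At the pooled signal (dull display) the predator holds the prior 1/4 and pays 1/4·50 + 3/4·14 = 23. Off-path (bright display) belief 1/2 gives 1/2·50 + 1/2·14 = 32.
Toxic: dull display gives 23 − 0 = 23; bright display gives 32 − 19 = 13. Stays. ✓
Palatable: dull display gives 23 − 0 = 23; bright display gives 32 − 25 = 7. Stays. ✓

Yes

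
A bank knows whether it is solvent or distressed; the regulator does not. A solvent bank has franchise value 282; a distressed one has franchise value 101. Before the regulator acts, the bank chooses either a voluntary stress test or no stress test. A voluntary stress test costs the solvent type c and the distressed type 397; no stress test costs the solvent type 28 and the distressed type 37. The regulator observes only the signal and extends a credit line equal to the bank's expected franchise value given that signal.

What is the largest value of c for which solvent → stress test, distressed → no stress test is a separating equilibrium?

Under separation: stress test → solvent (pays 282); no stress test → distressed (pays 101).
Distressed: 101 − 37 = 64 ≥ 282 − 397 = -115. Holds regardless of c. ✓
Solvent: 282 − c ≥ 101 − 28, so c ≤ 282 − 73 = 209.

209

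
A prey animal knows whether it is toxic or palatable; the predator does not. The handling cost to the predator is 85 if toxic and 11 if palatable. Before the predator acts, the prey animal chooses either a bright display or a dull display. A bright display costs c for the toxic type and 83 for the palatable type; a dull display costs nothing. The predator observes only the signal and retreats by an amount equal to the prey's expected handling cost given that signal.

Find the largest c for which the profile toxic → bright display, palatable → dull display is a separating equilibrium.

74

Under separation: bright display → toxic (pays 85); dull display → palatable (pays 11).
Palatable: 11 − 0 = 11 ≥ 85 − 83 = 2. Holds regardless of c. ✓
Toxic: 85 − c ≥ 11 − 0, so c ≤ 85 − 11 = 74.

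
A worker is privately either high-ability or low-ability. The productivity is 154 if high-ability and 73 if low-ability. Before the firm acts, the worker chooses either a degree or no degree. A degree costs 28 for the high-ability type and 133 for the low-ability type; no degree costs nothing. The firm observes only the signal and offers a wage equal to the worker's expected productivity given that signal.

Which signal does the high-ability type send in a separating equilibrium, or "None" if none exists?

degree

Try high-ability → degree, low-ability → no degree:
  If types separate, degree earns payment 154 and no degree earns 73.
  High-ability: degree gives 154 − 28 = 126; no degree gives 73 − 0 = 73. No deviation. ✓
  Low-ability: no degree gives 73 − 0 = 73; degree gives 154 − 133 = 21. No deviation. ✓
Both hold — the high-ability type sends degree.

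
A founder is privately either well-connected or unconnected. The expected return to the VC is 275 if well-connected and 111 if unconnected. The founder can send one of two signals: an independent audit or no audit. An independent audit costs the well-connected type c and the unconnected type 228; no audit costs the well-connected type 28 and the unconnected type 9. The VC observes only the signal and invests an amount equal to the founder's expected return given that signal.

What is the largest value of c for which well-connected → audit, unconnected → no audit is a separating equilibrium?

Under separation: audit → well-connected (pays 275); no audit → unconnected (pays 111).
Unconnected: 111 − 9 = 102 ≥ 275 − 228 = 47. Holds regardless of c. ✓
Well-connected: 275 − c ≥ 111 − 28, so c ≤ 275 − 83 = 192.

192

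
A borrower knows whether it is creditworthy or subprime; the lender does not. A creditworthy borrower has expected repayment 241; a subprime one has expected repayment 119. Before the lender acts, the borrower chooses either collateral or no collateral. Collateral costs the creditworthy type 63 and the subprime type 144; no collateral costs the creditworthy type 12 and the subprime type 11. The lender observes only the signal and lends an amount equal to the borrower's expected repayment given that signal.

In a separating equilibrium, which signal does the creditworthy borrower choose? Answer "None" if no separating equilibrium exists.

Try creditworthy → collateral, subprime → no collateral:
  Under separation the lender infers type exactly: collateral → creditworthy (pays 241), no collateral → subprime (pays 119).
  Creditworthy: collateral gives 241 − 63 = 178; no collateral gives 119 − 12 = 107. No deviation. ✓
  Subprime: no collateral gives 119 − 11 = 108; collateral gives 241 − 144 = 97. No deviation. ✓
Both hold — the creditworthy type sends collateral.

collateral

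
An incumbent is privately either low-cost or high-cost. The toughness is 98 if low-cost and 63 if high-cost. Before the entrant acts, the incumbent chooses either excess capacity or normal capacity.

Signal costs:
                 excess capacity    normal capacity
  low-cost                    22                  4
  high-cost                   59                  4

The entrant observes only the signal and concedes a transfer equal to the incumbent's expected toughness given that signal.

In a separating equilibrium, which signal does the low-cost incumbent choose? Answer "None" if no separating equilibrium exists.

Try low-cost → excess capacity, high-cost → normal capacity:
  If types separate, excess capacity earns payment 98 and normal capacity earns 63.
  Low-cost: excess capacity gives 98 − 22 = 76; normal capacity gives 63 − 4 = 59. No deviation. ✓
  High-cost: normal capacity gives 63 − 4 = 59; excess capacity gives 98 − 59 = 39. No deviation. ✓
Both hold — the low-cost type sends excess capacity.

excess capacity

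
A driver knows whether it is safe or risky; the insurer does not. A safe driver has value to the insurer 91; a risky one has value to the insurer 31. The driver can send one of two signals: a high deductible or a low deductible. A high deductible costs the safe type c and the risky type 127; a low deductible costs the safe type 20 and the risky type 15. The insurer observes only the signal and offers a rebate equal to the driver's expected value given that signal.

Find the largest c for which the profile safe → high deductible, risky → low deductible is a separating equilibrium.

80

Under separation: high deductible → safe (pays 91); low deductible → risky (pays 31).
Risky: 31 − 15 = 16 ≥ 91 − 127 = -36. Holds regardless of c. ✓
Safe: 91 − c ≥ 31 − 20, so c ≤ 91 − 11 = 80.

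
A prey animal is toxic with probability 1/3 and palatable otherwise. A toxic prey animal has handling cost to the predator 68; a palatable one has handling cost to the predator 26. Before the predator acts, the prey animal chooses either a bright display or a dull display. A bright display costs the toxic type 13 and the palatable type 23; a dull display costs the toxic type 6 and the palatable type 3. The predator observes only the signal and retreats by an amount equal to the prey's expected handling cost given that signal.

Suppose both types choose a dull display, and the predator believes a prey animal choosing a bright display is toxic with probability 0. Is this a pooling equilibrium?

Yes

On the equilibrium path (dull display) the predator holds the prior 1/3 and pays 1/3·68 + 2/3·26 = 40. Off-path (bright display) belief 0 gives 0·68 + 1·26 = 26.
Toxic: dull display gives 40 − 6 = 34; bright display gives 26 − 13 = 13. Stays. ✓
Palatable: dull display gives 40 − 3 = 37; bright display gives 26 − 23 = 3. Stays. ✓
Beliefs are Bayes-consistent on-path and both types best-respond.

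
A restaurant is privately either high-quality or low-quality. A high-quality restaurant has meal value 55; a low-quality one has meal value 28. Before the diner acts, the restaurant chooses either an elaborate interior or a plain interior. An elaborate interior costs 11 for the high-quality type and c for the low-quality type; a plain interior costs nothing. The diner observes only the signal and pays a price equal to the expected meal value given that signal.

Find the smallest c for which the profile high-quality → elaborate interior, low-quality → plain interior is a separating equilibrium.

27

Under separation: elaborate interior → high-quality (pays 55); plain interior → low-quality (pays 28).
High-quality: 55 − 11 = 44 ≥ 28 − 0 = 28. Holds regardless of c. ✓
Low-quality: 28 − 0 ≥ 55 − c, so c ≥ 55 − 28 = 27.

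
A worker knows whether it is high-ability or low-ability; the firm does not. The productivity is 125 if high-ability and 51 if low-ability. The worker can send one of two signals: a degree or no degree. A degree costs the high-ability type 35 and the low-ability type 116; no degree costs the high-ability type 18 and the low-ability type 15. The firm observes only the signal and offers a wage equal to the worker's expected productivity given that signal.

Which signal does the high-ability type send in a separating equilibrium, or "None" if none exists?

Try high-ability → degree, low-ability → no degree:
  If types separate, degree earns payment 125 and no degree earns 51.
  High-ability: degree gives 125 − 35 = 90; no degree gives 51 − 18 = 33. No deviation. ✓
  Low-ability: no degree gives 51 − 15 = 36; degree gives 125 − 116 = 9. No deviation. ✓
Both hold — the high-ability type sends degree.

degree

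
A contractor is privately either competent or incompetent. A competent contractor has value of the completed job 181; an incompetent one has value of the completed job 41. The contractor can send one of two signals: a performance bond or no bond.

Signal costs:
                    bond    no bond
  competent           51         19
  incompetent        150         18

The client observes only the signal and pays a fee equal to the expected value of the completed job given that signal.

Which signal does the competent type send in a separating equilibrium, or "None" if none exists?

None

Try competent → bond, incompetent → no bond:
  If types separate, bond earns payment 181 and no bond earns 41.
  Competent: bond gives 181 − 51 = 130; no bond gives 41 − 19 = 22. No deviation. ✓
  Incompetent: no bond gives 41 − 18 = 23; bond gives 181 − 150 = 31. Would deviate. ✗
Try competent → no bond, incompetent → bond:
  If types separate, no bond earns payment 181 and bond earns 41.
  Competent: no bond gives 181 − 19 = 162; bond gives 41 − 51 = -10. No deviation. ✓
  Incompetent: bond gives 41 − 150 = -109; no bond gives 181 − 18 = 163. Would deviate. ✗
Neither assignment is incentive-compatible.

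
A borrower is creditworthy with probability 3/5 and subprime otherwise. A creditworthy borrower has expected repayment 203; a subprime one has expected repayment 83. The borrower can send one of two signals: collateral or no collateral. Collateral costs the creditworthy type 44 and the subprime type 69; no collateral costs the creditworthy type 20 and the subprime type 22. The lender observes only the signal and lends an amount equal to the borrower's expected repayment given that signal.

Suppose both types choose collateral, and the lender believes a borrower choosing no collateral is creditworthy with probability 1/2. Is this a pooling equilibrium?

At the pooled signal (collateral) the lender holds the prior 3/5 and pays 3/5·203 + 2/5·83 = 155. Off-path (no collateral) belief 1/2 gives 1/2·203 + 1/2·83 = 143.
Creditworthy: collateral gives 155 − 44 = 111; no collateral gives 143 − 20 = 123. Deviates. ✗
Subprime: collateral gives 155 − 69 = 86; no collateral gives 143 − 22 = 121. Deviates. ✗

No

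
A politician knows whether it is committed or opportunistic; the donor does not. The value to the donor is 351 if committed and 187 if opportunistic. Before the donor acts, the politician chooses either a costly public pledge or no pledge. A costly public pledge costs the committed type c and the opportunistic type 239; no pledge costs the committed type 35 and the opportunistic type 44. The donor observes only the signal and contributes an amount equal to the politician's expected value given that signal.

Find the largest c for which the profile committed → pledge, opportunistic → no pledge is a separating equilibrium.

199

Under separation: pledge → committed (pays 351); no pledge → opportunistic (pays 187).
Opportunistic: 187 − 44 = 143 ≥ 351 − 239 = 112. Holds regardless of c. ✓
Committed: 351 − c ≥ 187 − 35, so c ≤ 351 − 152 = 199.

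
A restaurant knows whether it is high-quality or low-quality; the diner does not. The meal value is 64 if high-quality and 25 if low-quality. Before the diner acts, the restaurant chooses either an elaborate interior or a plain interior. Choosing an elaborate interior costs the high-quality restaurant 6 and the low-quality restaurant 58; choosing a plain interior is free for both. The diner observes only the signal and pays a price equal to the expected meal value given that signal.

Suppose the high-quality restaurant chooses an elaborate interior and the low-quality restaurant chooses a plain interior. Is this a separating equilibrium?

Yes

If types separate, elaborate interior earns payment 64 and plain interior earns 25.
High-quality: elaborate interior gives 64 − 6 = 58; plain interior gives 25 − 0 = 25. No deviation. ✓
Low-quality: plain interior gives 25 − 0 = 25; elaborate interior gives 64 − 58 = 6. No deviation. ✓
Neither type gains from mimicking the other.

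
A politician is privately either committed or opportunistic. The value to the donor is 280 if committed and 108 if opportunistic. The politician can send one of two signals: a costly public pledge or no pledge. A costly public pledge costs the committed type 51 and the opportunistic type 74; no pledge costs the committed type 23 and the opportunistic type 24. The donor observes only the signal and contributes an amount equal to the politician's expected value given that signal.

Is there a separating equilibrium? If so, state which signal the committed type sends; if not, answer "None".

None

Try committed → pledge, opportunistic → no pledge:
  Under separation the donor infers type exactly: pledge → committed (pays 280), no pledge → opportunistic (pays 108).
  Committed: pledge gives 280 − 51 = 229; no pledge gives 108 − 23 = 85. No deviation. ✓
  Opportunistic: no pledge gives 108 − 24 = 84; pledge gives 280 − 74 = 206. Would deviate. ✗
Try committed → no pledge, opportunistic → pledge:
  Under separation the donor infers type exactly: no pledge → committed (pays 280), pledge → opportunistic (pays 108).
  Committed: no pledge gives 280 − 23 = 257; pledge gives 108 − 51 = 57. No deviation. ✓
  Opportunistic: pledge gives 108 − 74 = 34; no pledge gives 280 − 24 = 256. Would deviate. ✗
Neither assignment is incentive-compatible.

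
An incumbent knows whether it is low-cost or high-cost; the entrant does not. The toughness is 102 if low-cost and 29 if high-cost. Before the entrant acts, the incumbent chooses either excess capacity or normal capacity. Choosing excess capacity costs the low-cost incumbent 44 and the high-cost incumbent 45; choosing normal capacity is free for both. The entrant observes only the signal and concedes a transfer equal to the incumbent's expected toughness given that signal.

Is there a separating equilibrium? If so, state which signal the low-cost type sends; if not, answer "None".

Try low-cost → excess capacity, high-cost → normal capacity:
  Under separation the entrant infers type exactly: excess capacity → low-cost (pays 102), normal capacity → high-cost (pays 29).
  Low-cost: excess capacity gives 102 − 44 = 58; normal capacity gives 29 − 0 = 29. No deviation. ✓
  High-cost: normal capacity gives 29 − 0 = 29; excess capacity gives 102 − 45 = 57. Would deviate. ✗
Try low-cost → normal capacity, high-cost → excess capacity:
  Under separation the entrant infers type exactly: normal capacity → low-cost (pays 102), excess capacity → high-cost (pays 29).
  Low-cost: normal capacity gives 102 − 0 = 102; excess capacity gives 29 − 44 = -15. No deviation. ✓
  High-cost: excess capacity gives 29 − 45 = -16; normal capacity gives 102 − 0 = 102. Would deviate. ✗
Neither assignment is incentive-compatible.

None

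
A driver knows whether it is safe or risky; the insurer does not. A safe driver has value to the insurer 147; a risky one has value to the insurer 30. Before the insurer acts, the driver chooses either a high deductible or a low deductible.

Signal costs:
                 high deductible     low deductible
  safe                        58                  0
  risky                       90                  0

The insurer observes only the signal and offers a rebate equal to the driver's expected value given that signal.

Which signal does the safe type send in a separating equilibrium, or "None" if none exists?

Try safe → high deductible, risky → low deductible:
  Under separation the insurer infers type exactly: high deductible → safe (pays 147), low deductible → risky (pays 30).
  Safe: high deductible gives 147 − 58 = 89; low deductible gives 30 − 0 = 30. No deviation. ✓
  Risky: low deductible gives 30 − 0 = 30; high deductible gives 147 − 90 = 57. Would deviate. ✗
Try safe → low deductible, risky → high deductible:
  Under separation the insurer infers type exactly: low deductible → safe (pays 147), high deductible → risky (pays 30).
  Safe: low deductible gives 147 − 0 = 147; high deductible gives 30 − 58 = -28. No deviation. ✓
  Risky: high deductible gives 30 − 90 = -60; low deductible gives 147 − 0 = 147. Would deviate. ✗
Neither assignment is incentive-compatible.

None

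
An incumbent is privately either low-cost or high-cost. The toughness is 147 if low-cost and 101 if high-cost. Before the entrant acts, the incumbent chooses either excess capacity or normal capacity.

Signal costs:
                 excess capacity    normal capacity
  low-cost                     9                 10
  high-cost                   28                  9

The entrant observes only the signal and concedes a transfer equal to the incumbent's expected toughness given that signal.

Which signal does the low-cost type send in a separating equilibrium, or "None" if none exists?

Try low-cost → excess capacity, high-cost → normal capacity:
  If types separate, excess capacity earns payment 147 and normal capacity earns 101.
  Low-cost: excess capacity gives 147 − 9 = 138; normal capacity gives 101 − 10 = 91. No deviation. ✓
  High-cost: normal capacity gives 101 − 9 = 92; excess capacity gives 147 − 28 = 119. Would deviate. ✗
Try low-cost → normal capacity, high-cost → excess capacity:
  If types separate, normal capacity earns payment 147 and excess capacity earns 101.
  Low-cost: normal capacity gives 147 − 10 = 137; excess capacity gives 101 − 9 = 92. No deviation. ✓
  High-cost: excess capacity gives 101 − 28 = 73; normal capacity gives 147 − 9 = 138. Would deviate. ✗
Neither assignment is incentive-compatible.

None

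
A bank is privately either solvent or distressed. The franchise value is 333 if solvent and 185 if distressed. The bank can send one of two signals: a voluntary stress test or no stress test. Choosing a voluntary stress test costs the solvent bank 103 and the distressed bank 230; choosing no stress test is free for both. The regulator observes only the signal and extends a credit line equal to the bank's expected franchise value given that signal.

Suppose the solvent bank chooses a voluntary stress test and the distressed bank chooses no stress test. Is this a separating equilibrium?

Yes

If types separate, stress test earns payment 333 and no stress test earns 185.
Solvent: stress test gives 333 − 103 = 230; no stress test gives 185 − 0 = 185. No deviation. ✓
Distressed: no stress test gives 185 − 0 = 185; stress test gives 333 − 230 = 103. No deviation. ✓
Neither type gains from mimicking the other.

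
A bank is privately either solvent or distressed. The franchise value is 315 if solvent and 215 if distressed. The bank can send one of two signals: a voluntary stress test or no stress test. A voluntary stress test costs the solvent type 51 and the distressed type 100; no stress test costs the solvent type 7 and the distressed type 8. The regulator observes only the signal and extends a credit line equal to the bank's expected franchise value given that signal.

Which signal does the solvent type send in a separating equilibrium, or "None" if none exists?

None

Try solvent → stress test, distressed → no stress test:
  If types separate, stress test earns payment 315 and no stress test earns 215.
  Solvent: stress test gives 315 − 51 = 264; no stress test gives 215 − 7 = 208. No deviation. ✓
  Distressed: no stress test gives 215 − 8 = 207; stress test gives 315 − 100 = 215. Would deviate. ✗
Try solvent → no stress test, distressed → stress test:
  If types separate, no stress test earns payment 315 and stress test earns 215.
  Solvent: no stress test gives 315 − 7 = 308; stress test gives 215 − 51 = 164. No deviation. ✓
  Distressed: stress test gives 215 − 100 = 115; no stress test gives 315 − 8 = 307. Would deviate. ✗
Neither assignment is incentive-compatible.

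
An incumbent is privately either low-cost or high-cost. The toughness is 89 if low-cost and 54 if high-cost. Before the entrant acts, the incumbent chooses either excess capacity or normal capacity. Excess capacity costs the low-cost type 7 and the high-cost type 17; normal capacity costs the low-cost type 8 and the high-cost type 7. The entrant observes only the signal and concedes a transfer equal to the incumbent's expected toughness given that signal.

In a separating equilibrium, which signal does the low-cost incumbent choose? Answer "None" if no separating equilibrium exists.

Try low-cost → excess capacity, high-cost → normal capacity:
  If types separate, excess capacity earns payment 89 and normal capacity earns 54.
  Low-cost: excess capacity gives 89 − 7 = 82; normal capacity gives 54 − 8 = 46. No deviation. ✓
  High-cost: normal capacity gives 54 − 7 = 47; excess capacity gives 89 − 17 = 72. Would deviate. ✗
Try low-cost → normal capacity, high-cost → excess capacity:
  If types separate, normal capacity earns payment 89 and excess capacity earns 54.
  Low-cost: normal capacity gives 89 − 8 = 81; excess capacity gives 54 − 7 = 47. No deviation. ✓
  High-cost: excess capacity gives 54 − 17 = 37; normal capacity gives 89 − 7 = 82. Would deviate. ✗
Neither assignment is incentive-compatible.

None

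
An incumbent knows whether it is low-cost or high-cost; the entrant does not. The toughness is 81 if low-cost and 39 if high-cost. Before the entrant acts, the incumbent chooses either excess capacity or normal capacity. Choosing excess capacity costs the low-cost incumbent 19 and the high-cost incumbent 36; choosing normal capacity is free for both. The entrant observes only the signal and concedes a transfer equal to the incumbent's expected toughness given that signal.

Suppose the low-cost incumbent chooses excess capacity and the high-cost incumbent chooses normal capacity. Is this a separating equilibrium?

No

Under separation the entrant infers type exactly: excess capacity → low-cost (pays 81), normal capacity → high-cost (pays 39).
Low-cost: excess capacity gives 81 − 19 = 62; normal capacity gives 39 − 0 = 39. No deviation. ✓
High-cost: normal capacity gives 39 − 0 = 39; excess capacity gives 81 − 36 = 45. Would deviate. ✗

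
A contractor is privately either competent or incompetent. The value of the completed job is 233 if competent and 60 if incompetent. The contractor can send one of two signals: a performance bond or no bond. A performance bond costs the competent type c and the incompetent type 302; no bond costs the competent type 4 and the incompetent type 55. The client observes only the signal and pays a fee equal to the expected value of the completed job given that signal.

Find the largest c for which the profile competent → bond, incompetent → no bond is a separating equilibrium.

Under separation: bond → competent (pays 233); no bond → incompetent (pays 60).
Incompetent: 60 − 55 = 5 ≥ 233 − 302 = -69. Holds regardless of c. ✓
Competent: 233 − c ≥ 60 − 4, so c ≤ 233 − 56 = 177.

177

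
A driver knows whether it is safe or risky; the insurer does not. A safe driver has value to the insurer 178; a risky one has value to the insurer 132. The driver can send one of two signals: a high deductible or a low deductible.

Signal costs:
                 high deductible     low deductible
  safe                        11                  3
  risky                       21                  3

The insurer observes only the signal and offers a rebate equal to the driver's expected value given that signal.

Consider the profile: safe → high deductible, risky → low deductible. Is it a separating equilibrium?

No

Under separation the insurer infers type exactly: high deductible → safe (pays 178), low deductible → risky (pays 132).
Safe: high deductible gives 178 − 11 = 167; low deductible gives 132 − 3 = 129. No deviation. ✓
Risky: low deductible gives 132 − 3 = 129; high deductible gives 178 − 21 = 157. Would deviate. ✗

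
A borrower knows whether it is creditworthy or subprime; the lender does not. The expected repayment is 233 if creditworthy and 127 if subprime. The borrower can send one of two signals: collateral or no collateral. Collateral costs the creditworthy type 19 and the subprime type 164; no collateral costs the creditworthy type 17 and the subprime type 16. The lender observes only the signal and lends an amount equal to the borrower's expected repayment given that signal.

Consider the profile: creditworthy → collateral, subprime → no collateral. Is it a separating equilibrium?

If types separate, collateral earns payment 233 and no collateral earns 127.
Creditworthy: collateral gives 233 − 19 = 214; no collateral gives 127 − 17 = 110. No deviation. ✓
Subprime: no collateral gives 127 − 16 = 111; collateral gives 233 − 164 = 69. No deviation. ✓
Neither type gains from mimicking the other.

Yes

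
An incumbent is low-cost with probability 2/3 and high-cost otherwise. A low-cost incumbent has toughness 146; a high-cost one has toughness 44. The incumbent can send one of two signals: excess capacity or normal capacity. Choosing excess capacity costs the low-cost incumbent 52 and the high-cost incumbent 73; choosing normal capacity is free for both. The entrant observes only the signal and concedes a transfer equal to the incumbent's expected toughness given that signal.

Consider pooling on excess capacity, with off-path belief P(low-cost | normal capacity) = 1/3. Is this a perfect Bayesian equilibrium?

No

At the pooled signal (excess capacity) the entrant holds the prior 2/3 and pays 2/3·146 + 1/3·44 = 112. Off-path (normal capacity) belief 1/3 gives 1/3·146 + 2/3·44 = 78.
Low-cost: excess capacity gives 112 − 52 = 60; normal capacity gives 78 − 0 = 78. Deviates. ✗
High-cost: excess capacity gives 112 − 73 = 39; normal capacity gives 78 − 0 = 78. Deviates. ✗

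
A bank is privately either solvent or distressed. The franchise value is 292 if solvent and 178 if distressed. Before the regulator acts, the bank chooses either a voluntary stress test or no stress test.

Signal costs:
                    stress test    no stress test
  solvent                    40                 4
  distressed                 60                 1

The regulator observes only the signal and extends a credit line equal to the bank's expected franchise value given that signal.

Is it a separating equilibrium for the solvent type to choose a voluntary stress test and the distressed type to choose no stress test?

No

If types separate, stress test earns payment 292 and no stress test earns 178.
Solvent: stress test gives 292 − 40 = 252; no stress test gives 178 − 4 = 174. No deviation. ✓
Distressed: no stress test gives 178 − 1 = 177; stress test gives 292 − 60 = 232. Would deviate. ✗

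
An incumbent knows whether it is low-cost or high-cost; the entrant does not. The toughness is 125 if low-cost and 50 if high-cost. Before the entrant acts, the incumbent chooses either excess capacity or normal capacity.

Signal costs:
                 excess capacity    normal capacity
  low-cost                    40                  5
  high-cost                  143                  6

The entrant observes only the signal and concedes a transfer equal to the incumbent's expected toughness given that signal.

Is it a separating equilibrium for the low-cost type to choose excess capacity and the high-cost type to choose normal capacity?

Yes

If types separate, excess capacity earns payment 125 and normal capacity earns 50.
Low-cost: excess capacity gives 125 − 40 = 85; normal capacity gives 50 − 5 = 45. No deviation. ✓
High-cost: normal capacity gives 50 − 6 = 44; excess capacity gives 125 − 143 = -18. No deviation. ✓
Both incentive constraints hold.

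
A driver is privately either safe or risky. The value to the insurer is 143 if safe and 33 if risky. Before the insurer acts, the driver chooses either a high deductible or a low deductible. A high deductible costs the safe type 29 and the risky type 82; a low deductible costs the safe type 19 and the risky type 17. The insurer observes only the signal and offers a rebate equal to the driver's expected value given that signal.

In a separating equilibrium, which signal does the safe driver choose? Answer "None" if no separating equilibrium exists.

Try safe → high deductible, risky → low deductible:
  Under separation the insurer infers type exactly: high deductible → safe (pays 143), low deductible → risky (pays 33).
  Safe: high deductible gives 143 − 29 = 114; low deductible gives 33 − 19 = 14. No deviation. ✓
  Risky: low deductible gives 33 − 17 = 16; high deductible gives 143 − 82 = 61. Would deviate. ✗
Try safe → low deductible, risky → high deductible:
  Under separation the insurer infers type exactly: low deductible → safe (pays 143), high deductible → risky (pays 33).
  Safe: low deductible gives 143 − 19 = 124; high deductible gives 33 − 29 = 4. No deviation. ✓
  Risky: high deductible gives 33 − 82 = -49; low deductible gives 143 − 17 = 126. Would deviate. ✗
Neither assignment is incentive-compatible.

None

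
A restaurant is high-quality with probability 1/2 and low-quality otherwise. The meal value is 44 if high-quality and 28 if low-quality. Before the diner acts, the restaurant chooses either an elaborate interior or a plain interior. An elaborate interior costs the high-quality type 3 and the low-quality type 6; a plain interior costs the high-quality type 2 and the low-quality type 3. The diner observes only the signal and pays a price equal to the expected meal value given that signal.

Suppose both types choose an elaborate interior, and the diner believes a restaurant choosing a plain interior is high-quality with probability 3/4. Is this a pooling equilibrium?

No

At the pooled signal (elaborate interior) the diner holds the prior 1/2 and pays 1/2·44 + 1/2·28 = 36. Off-path (plain interior) belief 3/4 gives 3/4·44 + 1/4·28 = 40.
High-quality: elaborate interior gives 36 − 3 = 33; plain interior gives 40 − 2 = 38. Deviates. ✗
Low-quality: elaborate interior gives 36 − 6 = 30; plain interior gives 40 − 3 = 37. Deviates. ✗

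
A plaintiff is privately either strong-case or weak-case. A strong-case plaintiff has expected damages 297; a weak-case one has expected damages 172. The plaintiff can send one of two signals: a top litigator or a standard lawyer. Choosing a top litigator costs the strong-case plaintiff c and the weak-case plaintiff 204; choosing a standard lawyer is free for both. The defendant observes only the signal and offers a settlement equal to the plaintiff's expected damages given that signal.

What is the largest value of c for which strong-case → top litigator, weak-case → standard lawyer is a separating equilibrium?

Under separation: top litigator → strong-case (pays 297); standard lawyer → weak-case (pays 172).
Weak-case: 172 − 0 = 172 ≥ 297 − 204 = 93. Holds regardless of c. ✓
Strong-case: 297 − c ≥ 172 − 0, so c ≤ 297 − 172 = 125.

125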